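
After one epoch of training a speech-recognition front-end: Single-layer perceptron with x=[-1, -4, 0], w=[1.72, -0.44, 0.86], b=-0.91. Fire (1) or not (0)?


z = (-1)·(1.72) + (-4)·(-0.44) + (0)·(0.86) - 0.91
  = -0.87
step(z) = 0 (z<0)

0


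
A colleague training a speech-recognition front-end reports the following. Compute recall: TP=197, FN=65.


Recall = TP/(TP+FN)
= 197/(197+65)
= 197/262 = 75.19%

75.19%


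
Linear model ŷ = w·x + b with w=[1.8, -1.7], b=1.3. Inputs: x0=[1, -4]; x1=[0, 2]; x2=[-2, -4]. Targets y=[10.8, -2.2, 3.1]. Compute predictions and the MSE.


ŷ0 = (1.8)·(1) + (-1.7)·(-4) + 1.3 = 9.9
ŷ1 = (1.8)·(0) + (-1.7)·(2) + 1.3 = -2.1
ŷ2 = (1.8)·(-2) + (-1.7)·(-4) + 1.3 = 4.5
errors² = [0.81, 0.01, 1.96]
MSE = 2.7800/3 = 0.9267

0.9267


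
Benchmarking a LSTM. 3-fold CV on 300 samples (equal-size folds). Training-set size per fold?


Fold size = 300/3 = 100
Training per fold = 300 - 100 = 200

200


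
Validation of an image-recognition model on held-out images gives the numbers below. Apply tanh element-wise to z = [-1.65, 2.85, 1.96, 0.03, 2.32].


tanh(-1.65) = -0.9289
tanh(2.85) = 0.9933
tanh(1.96) = 0.9611
tanh(0.03) = 0.03
tanh(2.32) = 0.9809
result = [-0.9289, 0.9933, 0.9611, 0.03, 0.9809]

[-0.9289, 0.9933, 0.9611, 0.03, 0.9809]


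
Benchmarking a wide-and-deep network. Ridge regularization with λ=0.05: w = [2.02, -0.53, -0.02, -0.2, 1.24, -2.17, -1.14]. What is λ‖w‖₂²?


‖w‖₂² = (2.02)² + (-0.53)² + (-0.02)² + (-0.2)² + (1.24)² + (-2.17)² + (-1.14)²
     = 4.0804 + 0.2809 + 0.0004 + 0.04 + 1.5376 + 4.7089 + 1.2996
     = 11.9478
λ·‖w‖₂² = 0.05·11.9478 = 0.59739

0.59739


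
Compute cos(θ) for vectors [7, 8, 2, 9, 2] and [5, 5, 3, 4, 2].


A·B = 7·5 + 8·5 + 2·3 + 9·4 + 2·2 = 121
‖A‖ = √202 = 14.2127, ‖B‖ = √79 = 8.8882
cos = 121/(√202·√79) = 121/√15958 = 0.9578

0.9578


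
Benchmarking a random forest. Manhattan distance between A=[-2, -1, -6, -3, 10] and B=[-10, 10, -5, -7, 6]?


d = |-2+ 10| + |-1-10| + |-6+ 5| + |-3+ 7| + |10-6|
  = 8 + 11 + 1 + 4 + 4
  = 28

28


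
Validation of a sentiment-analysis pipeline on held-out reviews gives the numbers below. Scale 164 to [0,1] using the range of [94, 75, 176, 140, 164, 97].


min=75, max=176
(164-75)/(176-75) = 89/101 = 0.8812

0.8812


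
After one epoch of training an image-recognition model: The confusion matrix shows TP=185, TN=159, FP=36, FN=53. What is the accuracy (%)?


Accuracy = (TP+TN)/(TP+TN+FP+FN)
= (185+159)/(433)
= 344/433 = 79.45%

79.45%


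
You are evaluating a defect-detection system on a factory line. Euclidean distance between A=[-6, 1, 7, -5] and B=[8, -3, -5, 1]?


d = √((-6-8)² + (1+ 3)² + (7+ 5)² + (-5-1)²)
  = √(196 + 16 + 144 + 36)
  = √392 = 19.799

19.799


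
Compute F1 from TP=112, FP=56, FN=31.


Precision = 112/168 = 0.6667
Recall = 112/143 = 0.7832
F1 = 2·P·R/(P+R) = 2·TP/(2·TP+FP+FN) = 224/(224+56+31) = 224/311 = 0.7203

0.7203


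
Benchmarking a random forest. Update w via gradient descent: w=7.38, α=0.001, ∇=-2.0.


w_new = w - α·∇
= 7.38 - 0.001·-2.0
= 7.38 + 0.002
= 7.382

7.382


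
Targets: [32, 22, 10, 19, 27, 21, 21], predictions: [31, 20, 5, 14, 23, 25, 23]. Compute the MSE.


Squared errors: (32-31)²=1, (22-20)²=4, (10-5)²=25, (19-14)²=25, (27-23)²=16, (21-25)²=16, (21-23)²=4
Sum = 91
MSE = 91/7 = 13

13


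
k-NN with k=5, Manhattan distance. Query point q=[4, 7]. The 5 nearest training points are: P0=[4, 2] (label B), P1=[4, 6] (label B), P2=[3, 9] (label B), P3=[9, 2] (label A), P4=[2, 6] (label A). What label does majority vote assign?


d(q,P0) = 5  (label B)
d(q,P1) = 1  (label B)
d(q,P2) = 3  (label B)
d(q,P3) = 10  (label A)
d(q,P4) = 3  (label A)
Votes: A=2, B=3
Majority → B

B


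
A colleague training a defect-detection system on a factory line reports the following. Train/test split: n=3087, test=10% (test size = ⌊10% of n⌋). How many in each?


Test = ⌊3087·10/100⌋ = 308
Train = 3087 - 308 = 2779

Train: 2779, Test: 308


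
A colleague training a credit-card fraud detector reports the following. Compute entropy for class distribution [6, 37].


Probabilities: [6/43, 37/43] ≈ [0.1395, 0.8605]
H = -((6/43)·log₂(6/43) + (37/43)·log₂(37/43))
  = 0.583 bits

0.583 bits


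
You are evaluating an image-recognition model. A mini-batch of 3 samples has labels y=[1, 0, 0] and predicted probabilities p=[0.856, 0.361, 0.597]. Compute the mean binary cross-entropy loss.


L[0] = -ln(0.856) = 0.1555
L[1] = -ln(1-0.361) = -ln(0.639) = 0.4479
L[2] = -ln(1-0.597) = -ln(0.403) = 0.9088
mean = (0.1555 + 0.4479 + 0.9088)/3 = 0.5041

0.5041


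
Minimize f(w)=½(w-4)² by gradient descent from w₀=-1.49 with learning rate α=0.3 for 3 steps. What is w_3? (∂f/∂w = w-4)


step 1: grad = -1.49-4 = -5.49; w = -1.49 - 0.3·(-5.49) = 0.157
step 2: grad = 0.157-4 = -3.843; w = 0.157 - 0.3·(-3.843) = 1.3099
step 3: grad = 1.3099-4 = -2.6901; w = 1.3099 - 0.3·(-2.6901) = 2.11693

2.11693


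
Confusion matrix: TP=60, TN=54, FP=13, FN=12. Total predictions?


Total = TP + TN + FP + FN
= 60 + 54 + 13 + 12
= 139
(Predicted positive: 73, predicted negative: 66)

139


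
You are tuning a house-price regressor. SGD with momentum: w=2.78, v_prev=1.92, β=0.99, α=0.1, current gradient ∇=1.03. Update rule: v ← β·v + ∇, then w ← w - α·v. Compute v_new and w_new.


v_new = 0.99·1.92 + 1.03 = 1.9008 + 1.03 = 2.9308
w_new = 2.78 - 0.1·2.9308 = 2.78 - 0.29308 = 2.48692

v_new=2.9308, w_new=2.48692


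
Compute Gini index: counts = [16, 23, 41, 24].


Probabilities: [16/104, 23/104, 41/104, 24/104] ≈ [0.1538, 0.2212, 0.3942, 0.2308]
Σpᵢ² = (256 + 529 + 1681 + 576)/104² = 3042/10816
Gini = 1 - Σpᵢ² = 1 - 3042/10816 = 0.7188

0.7188


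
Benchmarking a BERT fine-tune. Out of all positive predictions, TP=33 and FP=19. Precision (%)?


Precision = TP/(TP+FP)
= 33/(33+19)
= 33/52 = 63.46%

63.46%


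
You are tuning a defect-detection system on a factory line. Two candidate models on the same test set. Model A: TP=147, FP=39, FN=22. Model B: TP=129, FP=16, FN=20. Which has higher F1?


Model A: P=147/186=0.7903, R=147/169=0.8698, F1=2PR/(P+R)=2TP/(2TP+FP+FN)=294/355=0.8282
Model B: P=129/145=0.8897, R=129/149=0.8658, F1=2PR/(P+R)=2TP/(2TP+FP+FN)=258/294=0.8776
0.8282 < 0.8776 → Model B

Model B


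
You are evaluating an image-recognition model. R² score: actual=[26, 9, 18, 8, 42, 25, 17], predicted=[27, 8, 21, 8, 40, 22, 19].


ȳ = 20.7143
SS_res = Σ(y-ŷ)² = 28
SS_tot = Σ(y-ȳ)² = 819.43
R² = 1 - SS_res/SS_tot = 1 - 0.0342 = 0.9658

0.9658


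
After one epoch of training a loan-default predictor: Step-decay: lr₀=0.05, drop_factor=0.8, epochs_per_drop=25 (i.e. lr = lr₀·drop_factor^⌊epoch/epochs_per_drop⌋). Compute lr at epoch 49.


n_drops = ⌊49/25⌋ = 1
lr = 0.05·0.8^1 = 0.05·0.8 = 0.04

0.04


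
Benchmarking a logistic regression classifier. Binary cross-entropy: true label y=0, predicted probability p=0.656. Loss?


BCE = -[y·ln(p) + (1-y)·ln(1-p)]
= -0 - 1·ln(1-0.656)
= -ln(0.344) = 1.0671

1.0671


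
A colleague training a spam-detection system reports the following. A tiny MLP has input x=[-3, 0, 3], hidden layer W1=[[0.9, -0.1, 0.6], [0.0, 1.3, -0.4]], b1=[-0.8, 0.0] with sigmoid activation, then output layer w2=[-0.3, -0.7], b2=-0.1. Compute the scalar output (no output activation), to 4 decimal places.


z1[0] = (0.9)·(-3) + (-0.1)·(0) + (0.6)·(3) - 0.8 = -1.7
z1[1] = (0.0)·(-3) + (1.3)·(0) + (-0.4)·(3) + 0.0 = -1.2
h = sigmoid(z1) = [0.1545, 0.2315]
output = (-0.3)·(0.1545) + (-0.7)·(0.2315) - 0.1 = -0.3084

-0.3084


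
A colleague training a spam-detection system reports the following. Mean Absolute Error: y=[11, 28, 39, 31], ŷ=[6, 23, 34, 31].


Absolute errors: |11-6|=5, |28-23|=5, |39-34|=5, |31-31|=0
Sum = 15
MAE = 15/4 = 15/4

15/4


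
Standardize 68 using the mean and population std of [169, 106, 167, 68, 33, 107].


μ = 108.3333, σ = 49.0431
z = (68 - 108.3333)/49.0431 = -0.8224

-0.8224


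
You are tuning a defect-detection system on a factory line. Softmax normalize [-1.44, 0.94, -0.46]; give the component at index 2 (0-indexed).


Exponentials: e^-1.44=0.2369, e^0.94=2.56, e^-0.46=0.6313
Sum = 3.4282
Softmax = [0.0691, 0.7467, 0.1841]
p[2] = 0.6313/3.4282 = 0.1841

0.1841


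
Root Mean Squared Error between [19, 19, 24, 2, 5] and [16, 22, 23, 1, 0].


MSE = 45/5 = 9
RMSE = √(45/5) = 3.0

3.0


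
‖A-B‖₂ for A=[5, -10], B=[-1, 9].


d = √((5+ 1)² + (-10-9)²)
  = √(36 + 361)
  = √397 = 19.9249

19.9249


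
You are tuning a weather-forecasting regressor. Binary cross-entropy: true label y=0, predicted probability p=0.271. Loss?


BCE = -[y·ln(p) + (1-y)·ln(1-p)]
= -0 - 1·ln(1-0.271)
= -ln(0.729) = 0.3161

0.3161


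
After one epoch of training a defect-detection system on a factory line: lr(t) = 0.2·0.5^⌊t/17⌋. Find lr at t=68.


n_drops = ⌊68/17⌋ = 4
lr = 0.2·0.5^4 = 0.2·0.0625 = 0.0125

0.0125


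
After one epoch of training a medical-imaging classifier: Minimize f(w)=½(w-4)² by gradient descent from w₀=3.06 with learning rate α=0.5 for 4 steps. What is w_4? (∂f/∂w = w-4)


step 1: grad = 3.06-4 = -0.94; w = 3.06 - 0.5·(-0.94) = 3.53
step 2: grad = 3.53-4 = -0.47; w = 3.53 - 0.5·(-0.47) = 3.765
step 3: grad = 3.765-4 = -0.235; w = 3.765 - 0.5·(-0.235) = 3.8825
step 4: grad = 3.8825-4 = -0.1175; w = 3.8825 - 0.5·(-0.1175) = 3.94125

3.94125


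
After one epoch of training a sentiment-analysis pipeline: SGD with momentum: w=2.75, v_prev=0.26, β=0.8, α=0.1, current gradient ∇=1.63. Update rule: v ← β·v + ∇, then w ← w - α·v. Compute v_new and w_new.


v_new = 0.8·0.26 + 1.63 = 0.208 + 1.63 = 1.838
w_new = 2.75 - 0.1·1.838 = 2.75 - 0.1838 = 2.5662

v_new=1.838, w_new=2.5662


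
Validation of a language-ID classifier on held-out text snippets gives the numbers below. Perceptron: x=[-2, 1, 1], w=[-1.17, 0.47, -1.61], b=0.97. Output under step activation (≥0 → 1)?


z = (-2)·(-1.17) + (1)·(0.47) + (1)·(-1.61) + 0.97
  = 2.17
step(z) = 1 (z≥0)

1


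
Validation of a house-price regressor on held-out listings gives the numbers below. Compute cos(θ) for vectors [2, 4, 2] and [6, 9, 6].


A·B = 2·6 + 4·9 + 2·6 = 60
‖A‖ = √24 = 4.899, ‖B‖ = √153 = 12.3693
cos = 60/(√24·√153) = 60/√3672 = 0.9901

0.9901


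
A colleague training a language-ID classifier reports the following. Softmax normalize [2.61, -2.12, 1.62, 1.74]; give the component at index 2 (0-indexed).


Exponentials: e^2.61=13.5991, e^-2.12=0.12, e^1.62=5.0531, e^1.74=5.6973
Sum = 24.4695
Softmax = [0.5558, 0.0049, 0.2065, 0.2328]
p[2] = 5.0531/24.4695 = 0.2065

0.2065


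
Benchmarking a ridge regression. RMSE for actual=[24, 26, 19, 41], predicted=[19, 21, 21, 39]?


MSE = 58/4 = 14.5
RMSE = √(58/4) = 3.8079

3.8079


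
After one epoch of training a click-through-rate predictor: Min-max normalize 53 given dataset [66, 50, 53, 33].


min=33, max=66
(53-33)/(66-33) = 20/33 = 0.6061

0.6061


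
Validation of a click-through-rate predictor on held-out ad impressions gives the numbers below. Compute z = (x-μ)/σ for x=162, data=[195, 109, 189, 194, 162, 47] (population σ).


μ = 149.3333, σ = 54.6402
z = (162 - 149.3333)/54.6402 = 0.2318

0.2318


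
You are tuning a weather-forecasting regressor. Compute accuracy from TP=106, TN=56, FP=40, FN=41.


Accuracy = (TP+TN)/(TP+TN+FP+FN)
= (106+56)/(243)
= 162/243 = 66.67%

66.67%


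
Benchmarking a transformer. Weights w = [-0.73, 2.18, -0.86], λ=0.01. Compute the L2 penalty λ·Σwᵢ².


‖w‖₂² = (-0.73)² + (2.18)² + (-0.86)²
     = 0.5329 + 4.7524 + 0.7396
     = 6.0249
λ·‖w‖₂² = 0.01·6.0249 = 0.060249

0.060249


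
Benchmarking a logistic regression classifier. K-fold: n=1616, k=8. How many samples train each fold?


Fold size = 1616/8 = 202
Training per fold = 1616 - 202 = 1414

1414


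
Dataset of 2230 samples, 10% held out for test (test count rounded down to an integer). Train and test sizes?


Test = ⌊2230·10/100⌋ = 223
Train = 2230 - 223 = 2007

Train: 2007, Test: 223


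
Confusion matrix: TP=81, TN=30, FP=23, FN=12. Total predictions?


Total = TP + TN + FP + FN
= 81 + 30 + 23 + 12
= 146
(Predicted positive: 104, predicted negative: 42)

146


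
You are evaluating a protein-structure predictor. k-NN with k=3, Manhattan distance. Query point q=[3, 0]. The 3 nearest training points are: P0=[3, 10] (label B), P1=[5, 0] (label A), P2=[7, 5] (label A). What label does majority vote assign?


d(q,P0) = 10  (label B)
d(q,P1) = 2  (label A)
d(q,P2) = 9  (label A)
Votes: A=2, B=1
Majority → A

A


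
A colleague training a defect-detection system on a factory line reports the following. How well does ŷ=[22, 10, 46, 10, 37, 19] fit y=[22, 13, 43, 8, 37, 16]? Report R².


ȳ = 23.1667
SS_res = Σ(y-ŷ)² = 31
SS_tot = Σ(y-ȳ)² = 970.83
R² = 1 - SS_res/SS_tot = 1 - 0.0319 = 0.9681

0.9681


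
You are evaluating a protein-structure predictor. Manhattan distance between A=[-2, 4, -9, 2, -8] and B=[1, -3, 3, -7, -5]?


d = |-2-1| + |4+ 3| + |-9-3| + |2+ 7| + |-8+ 5|
  = 3 + 7 + 12 + 9 + 3
  = 34

34


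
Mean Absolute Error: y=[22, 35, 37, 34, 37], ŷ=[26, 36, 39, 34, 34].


Absolute errors: |22-26|=4, |35-36|=1, |37-39|=2, |34-34|=0, |37-34|=3
Sum = 10
MAE = 10/5 = 2

2


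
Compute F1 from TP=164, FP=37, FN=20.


Precision = 164/201 = 0.8159
Recall = 164/184 = 0.8913
F1 = 2·P·R/(P+R) = 2·TP/(2·TP+FP+FN) = 328/(328+37+20) = 328/385 = 0.8519

0.8519


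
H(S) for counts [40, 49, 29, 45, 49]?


Probabilities: [40/212, 49/212, 29/212, 45/212, 49/212] ≈ [0.1887, 0.2311, 0.1368, 0.2123, 0.2311]
H = -((40/212)·log₂(40/212) + (49/212)·log₂(49/212) + (29/212)·log₂(29/212) + (45/212)·log₂(45/212) + (49/212)·log₂(49/212))
  = 2.298 bits

2.298 bits


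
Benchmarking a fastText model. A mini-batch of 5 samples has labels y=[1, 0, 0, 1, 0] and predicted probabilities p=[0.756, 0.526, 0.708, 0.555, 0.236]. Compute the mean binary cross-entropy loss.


L[0] = -ln(0.756) = 0.2797
L[1] = -ln(1-0.526) = -ln(0.474) = 0.7465
L[2] = -ln(1-0.708) = -ln(0.292) = 1.231
L[3] = -ln(0.555) = 0.5888
L[4] = -ln(1-0.236) = -ln(0.764) = 0.2692
mean = (0.2797 + 0.7465 + 1.231 + 0.5888 + 0.2692)/5 = 0.623

0.623


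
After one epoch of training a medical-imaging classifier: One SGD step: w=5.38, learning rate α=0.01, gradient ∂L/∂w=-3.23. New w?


w_new = w - α·∇
= 5.38 - 0.01·-3.23
= 5.38 + 0.0323
= 5.4123

5.4123


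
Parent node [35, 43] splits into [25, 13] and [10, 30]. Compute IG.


Parent = [35, 43], H_parent = 0.9924
H_left = 0.9268 (n=38), H_right = 0.8113 (n=40)
H_children = (38/78)·0.9268 + (40/78)·0.8113 = 0.8676
IG = 0.9924 - 0.8676 = 0.1248

0.1248


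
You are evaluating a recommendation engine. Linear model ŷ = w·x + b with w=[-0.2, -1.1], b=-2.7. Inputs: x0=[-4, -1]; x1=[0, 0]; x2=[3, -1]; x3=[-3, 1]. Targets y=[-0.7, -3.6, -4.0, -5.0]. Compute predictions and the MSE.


ŷ0 = (-0.2)·(-4) + (-1.1)·(-1) - 2.7 = -0.8
ŷ1 = (-0.2)·(0) + (-1.1)·(0) - 2.7 = -2.7
ŷ2 = (-0.2)·(3) + (-1.1)·(-1) - 2.7 = -2.2
ŷ3 = (-0.2)·(-3) + (-1.1)·(1) - 2.7 = -3.2
errors² = [0.01, 0.81, 3.24, 3.24]
MSE = 7.3000/4 = 1.825

1.825


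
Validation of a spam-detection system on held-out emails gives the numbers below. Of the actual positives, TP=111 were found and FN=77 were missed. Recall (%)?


Recall = TP/(TP+FN)
= 111/(111+77)
= 111/188 = 59.04%

59.04%


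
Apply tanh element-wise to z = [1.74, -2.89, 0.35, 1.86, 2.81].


tanh(1.74) = 0.9402
tanh(-2.89) = -0.9938
tanh(0.35) = 0.3364
tanh(1.86) = 0.9527
tanh(2.81) = 0.9928
result = [0.9402, -0.9938, 0.3364, 0.9527, 0.9928]

[0.9402, -0.9938, 0.3364, 0.9527, 0.9928]


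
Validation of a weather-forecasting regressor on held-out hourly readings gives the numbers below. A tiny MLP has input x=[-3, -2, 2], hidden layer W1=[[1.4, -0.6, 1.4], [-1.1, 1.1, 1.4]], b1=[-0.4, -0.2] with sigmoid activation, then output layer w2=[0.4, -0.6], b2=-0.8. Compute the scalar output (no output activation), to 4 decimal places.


z1[0] = (1.4)·(-3) + (-0.6)·(-2) + (1.4)·(2) - 0.4 = -0.6
z1[1] = (-1.1)·(-3) + (1.1)·(-2) + (1.4)·(2) - 0.2 = 3.7
h = sigmoid(z1) = [0.3543, 0.9759]
output = (0.4)·(0.3543) + (-0.6)·(0.9759) - 0.8 = -1.2438

-1.2438


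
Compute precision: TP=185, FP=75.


Precision = TP/(TP+FP)
= 185/(185+75)
= 185/260 = 71.15%

71.15%


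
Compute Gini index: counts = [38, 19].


Probabilities: [38/57, 19/57] ≈ [0.6667, 0.3333]
Σpᵢ² = (1444 + 361)/57² = 1805/3249
Gini = 1 - Σpᵢ² = 1 - 1805/3249 = 0.4444

0.4444


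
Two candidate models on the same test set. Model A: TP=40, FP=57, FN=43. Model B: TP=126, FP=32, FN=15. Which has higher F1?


Model A: P=40/97=0.4124, R=40/83=0.4819, F1=2PR/(P+R)=2TP/(2TP+FP+FN)=80/180=0.4444
Model B: P=126/158=0.7975, R=126/141=0.8936, F1=2PR/(P+R)=2TP/(2TP+FP+FN)=252/299=0.8428
0.4444 < 0.8428 → Model B

Model B


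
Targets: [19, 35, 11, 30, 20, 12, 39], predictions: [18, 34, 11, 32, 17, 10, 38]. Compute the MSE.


Squared errors: (19-18)²=1, (35-34)²=1, (11-11)²=0, (30-32)²=4, (20-17)²=9, (12-10)²=4, (39-38)²=1
Sum = 20
MSE = 20/7 = 20/7

20/7


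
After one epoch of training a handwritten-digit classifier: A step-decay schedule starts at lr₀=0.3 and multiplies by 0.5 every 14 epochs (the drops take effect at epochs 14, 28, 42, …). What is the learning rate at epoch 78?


n_drops = ⌊78/14⌋ = 5
lr = 0.3·0.5^5 = 0.3·0.03125 = 0.009375

0.009375


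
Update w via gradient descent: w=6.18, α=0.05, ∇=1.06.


w_new = w - α·∇
= 6.18 - 0.05·1.06
= 6.18 - 0.053
= 6.127

6.127


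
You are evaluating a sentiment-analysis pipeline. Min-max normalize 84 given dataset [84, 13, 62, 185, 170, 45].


min=13, max=185
(84-13)/(185-13) = 71/172 = 0.4128

0.4128


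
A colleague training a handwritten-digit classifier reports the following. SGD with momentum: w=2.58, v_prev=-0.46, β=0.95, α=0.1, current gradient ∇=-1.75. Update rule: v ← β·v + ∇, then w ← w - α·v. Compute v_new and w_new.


v_new = 0.95·-0.46 - 1.75 = -0.437 - 1.75 = -2.187
w_new = 2.58 - 0.1·-2.187 = 2.58 + 0.2187 = 2.7987

v_new=-2.187, w_new=2.7987


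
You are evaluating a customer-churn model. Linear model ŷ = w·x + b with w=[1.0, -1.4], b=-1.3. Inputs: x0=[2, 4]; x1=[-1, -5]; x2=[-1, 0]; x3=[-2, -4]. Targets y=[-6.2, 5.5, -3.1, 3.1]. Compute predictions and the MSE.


ŷ0 = (1.0)·(2) + (-1.4)·(4) - 1.3 = -4.9
ŷ1 = (1.0)·(-1) + (-1.4)·(-5) - 1.3 = 4.7
ŷ2 = (1.0)·(-1) + (-1.4)·(0) - 1.3 = -2.3
ŷ3 = (1.0)·(-2) + (-1.4)·(-4) - 1.3 = 2.3
errors² = [1.69, 0.64, 0.64, 0.64]
MSE = 3.6100/4 = 0.9025

0.9025


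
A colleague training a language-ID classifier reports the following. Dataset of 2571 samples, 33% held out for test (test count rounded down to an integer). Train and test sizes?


Test = ⌊2571·33/100⌋ = 848
Train = 2571 - 848 = 1723

Train: 1723, Test: 848


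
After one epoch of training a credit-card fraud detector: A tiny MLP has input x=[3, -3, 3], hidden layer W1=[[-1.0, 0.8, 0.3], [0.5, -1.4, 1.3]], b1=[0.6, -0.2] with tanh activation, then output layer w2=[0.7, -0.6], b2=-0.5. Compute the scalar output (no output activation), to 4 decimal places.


z1[0] = (-1.0)·(3) + (0.8)·(-3) + (0.3)·(3) + 0.6 = -3.9
z1[1] = (0.5)·(3) + (-1.4)·(-3) + (1.3)·(3) - 0.2 = 9.4
h = tanh(z1) = [-0.9992, 1.0]
output = (0.7)·(-0.9992) + (-0.6)·(1.0) - 0.5 = -1.7994

-1.7994


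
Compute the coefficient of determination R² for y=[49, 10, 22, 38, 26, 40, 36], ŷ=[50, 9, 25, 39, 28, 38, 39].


ȳ = 31.5714
SS_res = Σ(y-ŷ)² = 29
SS_tot = Σ(y-ȳ)² = 1023.71
R² = 1 - SS_res/SS_tot = 1 - 0.0283 = 0.9717

0.9717


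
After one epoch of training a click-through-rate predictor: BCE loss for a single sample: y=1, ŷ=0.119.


BCE = -[y·ln(p) + (1-y)·ln(1-p)]
= -1·ln(0.119) - 0
= -ln(0.119) = 2.1286

2.1286


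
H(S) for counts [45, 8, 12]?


Probabilities: [45/65, 8/65, 12/65] ≈ [0.6923, 0.1231, 0.1846]
H = -((45/65)·log₂(45/65) + (8/65)·log₂(8/65) + (12/65)·log₂(12/65))
  = 1.1892 bits

1.1892 bits


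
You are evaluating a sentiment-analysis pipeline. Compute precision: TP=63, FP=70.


Precision = TP/(TP+FP)
= 63/(63+70)
= 63/133 = 47.37%

47.37%


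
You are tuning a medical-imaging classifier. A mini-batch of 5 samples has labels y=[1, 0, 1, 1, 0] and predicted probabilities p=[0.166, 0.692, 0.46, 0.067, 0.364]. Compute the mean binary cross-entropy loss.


L[0] = -ln(0.166) = 1.7958
L[1] = -ln(1-0.692) = -ln(0.308) = 1.1777
L[2] = -ln(0.46) = 0.7765
L[3] = -ln(0.067) = 2.7031
L[4] = -ln(1-0.364) = -ln(0.636) = 0.4526
mean = (1.7958 + 1.1777 + 0.7765 + 2.7031 + 0.4526)/5 = 1.3811

1.3811


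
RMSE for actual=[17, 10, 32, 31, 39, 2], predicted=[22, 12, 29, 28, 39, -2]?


MSE = 63/6 = 10.5
RMSE = √(63/6) = 3.2404

3.2404


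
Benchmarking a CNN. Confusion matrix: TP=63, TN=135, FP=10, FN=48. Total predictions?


Total = TP + TN + FP + FN
= 63 + 135 + 10 + 48
= 256
(Predicted positive: 73, predicted negative: 183)

256


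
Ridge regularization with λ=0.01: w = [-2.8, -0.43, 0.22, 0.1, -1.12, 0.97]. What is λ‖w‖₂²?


‖w‖₂² = (-2.8)² + (-0.43)² + (0.22)² + (0.1)² + (-1.12)² + (0.97)²
     = 7.84 + 0.1849 + 0.0484 + 0.01 + 1.2544 + 0.9409
     = 10.2786
λ·‖w‖₂² = 0.01·10.2786 = 0.102786

0.102786


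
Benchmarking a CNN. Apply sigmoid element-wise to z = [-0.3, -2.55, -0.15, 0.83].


σ(-0.3) = 1/(1+e^0.3) = 0.4256
σ(-2.55) = 1/(1+e^2.55) = 0.0724
σ(-0.15) = 1/(1+e^0.15) = 0.4626
σ(0.83) = 1/(1+e^-0.83) = 0.6964
result = [0.4256, 0.0724, 0.4626, 0.6964]

[0.4256, 0.0724, 0.4626, 0.6964]


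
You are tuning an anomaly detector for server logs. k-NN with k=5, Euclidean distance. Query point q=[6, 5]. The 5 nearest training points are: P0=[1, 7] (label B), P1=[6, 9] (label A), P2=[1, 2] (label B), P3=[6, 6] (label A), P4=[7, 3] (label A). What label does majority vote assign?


d(q,P0) = 5.3852  (label B)
d(q,P1) = 4.0  (label A)
d(q,P2) = 5.831  (label B)
d(q,P3) = 1.0  (label A)
d(q,P4) = 2.2361  (label A)
Votes: A=3, B=2
Majority → A

A


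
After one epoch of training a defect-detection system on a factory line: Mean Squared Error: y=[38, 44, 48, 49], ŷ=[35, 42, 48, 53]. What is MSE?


Squared errors: (38-35)²=9, (44-42)²=4, (48-48)²=0, (49-53)²=16
Sum = 29
MSE = 29/4 = 29/4

29/4


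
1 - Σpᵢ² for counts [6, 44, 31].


Probabilities: [6/81, 44/81, 31/81] ≈ [0.0741, 0.5432, 0.3827]
Σpᵢ² = (36 + 1936 + 961)/81² = 2933/6561
Gini = 1 - Σpᵢ² = 1 - 2933/6561 = 0.553

0.553


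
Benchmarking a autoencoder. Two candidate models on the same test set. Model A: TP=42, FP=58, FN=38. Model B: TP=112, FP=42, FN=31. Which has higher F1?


Model A: P=42/100=0.42, R=42/80=0.525, F1=2PR/(P+R)=2TP/(2TP+FP+FN)=84/180=0.4667
Model B: P=112/154=0.7273, R=112/143=0.7832, F1=2PR/(P+R)=2TP/(2TP+FP+FN)=224/297=0.7542
0.4667 < 0.7542 → Model B

Model B


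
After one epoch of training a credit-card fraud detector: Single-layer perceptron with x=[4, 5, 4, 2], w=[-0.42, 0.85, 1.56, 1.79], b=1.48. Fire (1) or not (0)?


z = (4)·(-0.42) + (5)·(0.85) + (4)·(1.56) + (2)·(1.79) + 1.48
  = 13.87
step(z) = 1 (z≥0)

1


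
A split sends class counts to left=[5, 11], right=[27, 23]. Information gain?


Parent = [32, 34], H_parent = 0.9993
H_left = 0.896 (n=16), H_right = 0.9954 (n=50)
H_children = (16/66)·0.896 + (50/66)·0.9954 = 0.9713
IG = 0.9993 - 0.9713 = 0.028

0.028


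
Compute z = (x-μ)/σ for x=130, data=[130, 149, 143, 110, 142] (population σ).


μ = 134.8, σ = 13.8477
z = (130 - 134.8)/13.8477 = -0.3466

-0.3466


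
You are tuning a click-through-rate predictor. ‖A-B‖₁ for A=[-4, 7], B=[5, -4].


d = |-4-5| + |7+ 4|
  = 9 + 11
  = 20

20


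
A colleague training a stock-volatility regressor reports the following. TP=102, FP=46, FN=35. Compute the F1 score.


Precision = 102/148 = 0.6892
Recall = 102/137 = 0.7445
F1 = 2·P·R/(P+R) = 2·TP/(2·TP+FP+FN) = 204/(204+46+35) = 204/285 = 0.7158

0.7158


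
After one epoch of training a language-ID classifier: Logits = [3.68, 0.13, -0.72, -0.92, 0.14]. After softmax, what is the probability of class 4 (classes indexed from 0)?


Exponentials: e^3.68=39.6464, e^0.13=1.1388, e^-0.72=0.4868, e^-0.92=0.3985, e^0.14=1.1503
Sum = 42.8208
Softmax = [0.9259, 0.0266, 0.0114, 0.0093, 0.0269]
p[4] = 1.1503/42.8208 = 0.0269

0.0269


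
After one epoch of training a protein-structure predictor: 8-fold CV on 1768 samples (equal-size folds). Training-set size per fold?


Fold size = 1768/8 = 221
Training per fold = 1768 - 221 = 1547

1547


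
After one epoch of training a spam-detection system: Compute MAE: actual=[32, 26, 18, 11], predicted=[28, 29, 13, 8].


Absolute errors: |32-28|=4, |26-29|=3, |18-13|=5, |11-8|=3
Sum = 15
MAE = 15/4 = 15/4

15/4


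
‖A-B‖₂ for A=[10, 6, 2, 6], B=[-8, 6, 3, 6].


d = √((10+ 8)² + (6-6)² + (2-3)² + (6-6)²)
  = √(324 + 0 + 1 + 0)
  = √325 = 18.0278

18.0278


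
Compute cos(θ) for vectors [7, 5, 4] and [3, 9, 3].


A·B = 7·3 + 5·9 + 4·3 = 78
‖A‖ = √90 = 9.4868, ‖B‖ = √99 = 9.9499
cos = 78/(√90·√99) = 78/√8910 = 0.8263

0.8263


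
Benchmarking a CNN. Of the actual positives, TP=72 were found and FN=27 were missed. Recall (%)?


Recall = TP/(TP+FN)
= 72/(72+27)
= 72/99 = 72.73%

72.73%


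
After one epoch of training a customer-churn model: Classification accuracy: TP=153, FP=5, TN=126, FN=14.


Accuracy = (TP+TN)/(TP+TN+FP+FN)
= (153+126)/(298)
= 279/298 = 93.62%

93.62%


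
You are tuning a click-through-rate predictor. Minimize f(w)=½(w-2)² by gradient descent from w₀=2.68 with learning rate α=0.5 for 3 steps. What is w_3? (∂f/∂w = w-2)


step 1: grad = 2.68-2 = 0.68; w = 2.68 - 0.5·(0.68) = 2.34
step 2: grad = 2.34-2 = 0.34; w = 2.34 - 0.5·(0.34) = 2.17
step 3: grad = 2.17-2 = 0.17; w = 2.17 - 0.5·(0.17) = 2.085

2.085


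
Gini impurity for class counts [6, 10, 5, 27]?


Probabilities: [6/48, 10/48, 5/48, 27/48] ≈ [0.125, 0.2083, 0.1042, 0.5625]
Σpᵢ² = (36 + 100 + 25 + 729)/48² = 890/2304
Gini = 1 - Σpᵢ² = 1 - 890/2304 = 0.6137

0.6137


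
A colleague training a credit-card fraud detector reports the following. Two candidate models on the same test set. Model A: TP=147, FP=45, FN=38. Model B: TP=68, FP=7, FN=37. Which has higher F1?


Model A: P=147/192=0.7656, R=147/185=0.7946, F1=2PR/(P+R)=2TP/(2TP+FP+FN)=294/377=0.7798
Model B: P=68/75=0.9067, R=68/105=0.6476, F1=2PR/(P+R)=2TP/(2TP+FP+FN)=136/180=0.7556
0.7798 > 0.7556 → Model A

Model A


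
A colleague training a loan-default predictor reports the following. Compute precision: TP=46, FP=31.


Precision = TP/(TP+FP)
= 46/(46+31)
= 46/77 = 59.74%

59.74%


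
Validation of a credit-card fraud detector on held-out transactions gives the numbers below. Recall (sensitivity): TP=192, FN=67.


Recall = TP/(TP+FN)
= 192/(192+67)
= 192/259 = 74.13%

74.13%


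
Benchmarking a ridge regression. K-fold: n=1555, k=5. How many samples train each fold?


Fold size = 1555/5 = 311
Training per fold = 1555 - 311 = 1244

1244


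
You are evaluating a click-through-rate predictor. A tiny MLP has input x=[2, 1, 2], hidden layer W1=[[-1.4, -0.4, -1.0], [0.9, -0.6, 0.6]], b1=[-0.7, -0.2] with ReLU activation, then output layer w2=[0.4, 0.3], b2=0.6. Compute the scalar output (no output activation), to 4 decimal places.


z1[0] = (-1.4)·(2) + (-0.4)·(1) + (-1.0)·(2) - 0.7 = -5.9
z1[1] = (0.9)·(2) + (-0.6)·(1) + (0.6)·(2) - 0.2 = 2.2
h = ReLU(z1) = [0.0, 2.2]
output = (0.4)·(0.0) + (0.3)·(2.2) + 0.6 = 1.26

1.26


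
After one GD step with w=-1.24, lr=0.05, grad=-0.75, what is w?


w_new = w - α·∇
= -1.24 - 0.05·-0.75
= -1.24 + 0.0375
= -1.2025

-1.2025


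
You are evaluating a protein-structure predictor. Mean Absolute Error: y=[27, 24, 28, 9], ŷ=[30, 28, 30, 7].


Absolute errors: |27-30|=3, |24-28|=4, |28-30|=2, |9-7|=2
Sum = 11
MAE = 11/4 = 11/4

11/4


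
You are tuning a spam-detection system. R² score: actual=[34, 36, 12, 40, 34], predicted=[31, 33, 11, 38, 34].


ȳ = 31.2
SS_res = Σ(y-ŷ)² = 23
SS_tot = Σ(y-ȳ)² = 484.8
R² = 1 - SS_res/SS_tot = 1 - 0.0474 = 0.9526

0.9526


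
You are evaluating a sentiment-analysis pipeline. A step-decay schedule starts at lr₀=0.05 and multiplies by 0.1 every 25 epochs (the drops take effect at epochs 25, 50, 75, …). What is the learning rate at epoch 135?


n_drops = ⌊135/25⌋ = 5
lr = 0.05·0.1^5 = 0.05·0.00001 = 0.0000005

0.0000005


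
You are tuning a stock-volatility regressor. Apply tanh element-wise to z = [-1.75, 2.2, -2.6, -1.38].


tanh(-1.75) = -0.9414
tanh(2.2) = 0.9757
tanh(-2.6) = -0.989
tanh(-1.38) = -0.881
result = [-0.9414, 0.9757, -0.989, -0.881]

[-0.9414, 0.9757, -0.989, -0.881]


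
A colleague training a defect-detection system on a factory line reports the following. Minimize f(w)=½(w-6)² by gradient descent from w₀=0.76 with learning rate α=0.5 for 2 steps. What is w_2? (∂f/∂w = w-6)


step 1: grad = 0.76-6 = -5.24; w = 0.76 - 0.5·(-5.24) = 3.38
step 2: grad = 3.38-6 = -2.62; w = 3.38 - 0.5·(-2.62) = 4.69

4.69


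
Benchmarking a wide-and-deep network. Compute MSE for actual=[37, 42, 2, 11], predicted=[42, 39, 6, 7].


Squared errors: (37-42)²=25, (42-39)²=9, (2-6)²=16, (11-7)²=16
Sum = 66
MSE = 66/4 = 33/2

33/2


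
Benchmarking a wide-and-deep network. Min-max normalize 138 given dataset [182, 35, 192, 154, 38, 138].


min=35, max=192
(138-35)/(192-35) = 103/157 = 0.6561

0.6561


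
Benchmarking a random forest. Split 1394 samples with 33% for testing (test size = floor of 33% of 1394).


Test = ⌊1394·33/100⌋ = 460
Train = 1394 - 460 = 934

Train: 934, Test: 460


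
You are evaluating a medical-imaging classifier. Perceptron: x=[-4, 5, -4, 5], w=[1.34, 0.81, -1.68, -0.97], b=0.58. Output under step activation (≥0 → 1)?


z = (-4)·(1.34) + (5)·(0.81) + (-4)·(-1.68) + (5)·(-0.97) + 0.58
  = 1.14
step(z) = 1 (z≥0)

1


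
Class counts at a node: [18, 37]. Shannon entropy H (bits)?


Probabilities: [18/55, 37/55] ≈ [0.3273, 0.6727]
H = -((18/55)·log₂(18/55) + (37/55)·log₂(37/55))
  = 0.9121 bits

0.9121 bits


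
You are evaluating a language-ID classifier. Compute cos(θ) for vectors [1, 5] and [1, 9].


A·B = 1·1 + 5·9 = 46
‖A‖ = √26 = 5.099, ‖B‖ = √82 = 9.0554
cos = 46/(√26·√82) = 46/√2132 = 0.9962

0.9962


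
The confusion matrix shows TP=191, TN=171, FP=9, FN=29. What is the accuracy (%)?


Accuracy = (TP+TN)/(TP+TN+FP+FN)
= (191+171)/(400)
= 362/400 = 90.5%

90.5%


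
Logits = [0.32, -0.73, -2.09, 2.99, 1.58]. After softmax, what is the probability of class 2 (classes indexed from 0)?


Exponentials: e^0.32=1.3771, e^-0.73=0.4819, e^-2.09=0.1237, e^2.99=19.8857, e^1.58=4.855
Sum = 26.7234
Softmax = [0.0515, 0.018, 0.0046, 0.7441, 0.1817]
p[2] = 0.1237/26.7234 = 0.0046

0.0046


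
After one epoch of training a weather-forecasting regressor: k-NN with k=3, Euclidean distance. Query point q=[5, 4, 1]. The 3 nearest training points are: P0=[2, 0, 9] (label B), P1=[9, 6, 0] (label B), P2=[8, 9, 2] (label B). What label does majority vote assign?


d(q,P0) = 9.434  (label B)
d(q,P1) = 4.5826  (label B)
d(q,P2) = 5.9161  (label B)
Votes: A=0, B=3
Majority → B

B


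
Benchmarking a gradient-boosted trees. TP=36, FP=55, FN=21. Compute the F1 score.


Precision = 36/91 = 0.3956
Recall = 36/57 = 0.6316
F1 = 2·P·R/(P+R) = 2·TP/(2·TP+FP+FN) = 72/(72+55+21) = 72/148 = 0.4865

0.4865


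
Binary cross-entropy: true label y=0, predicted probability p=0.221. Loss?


BCE = -[y·ln(p) + (1-y)·ln(1-p)]
= -0 - 1·ln(1-0.221)
= -ln(0.779) = 0.2497

0.2497


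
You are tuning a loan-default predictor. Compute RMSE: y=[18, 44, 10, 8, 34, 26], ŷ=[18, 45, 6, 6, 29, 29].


MSE = 55/6 = 9.1667
RMSE = √(55/6) = 3.0277

3.0277


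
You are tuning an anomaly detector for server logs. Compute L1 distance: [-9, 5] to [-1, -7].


d = |-9+ 1| + |5+ 7|
  = 8 + 12
  = 20

20


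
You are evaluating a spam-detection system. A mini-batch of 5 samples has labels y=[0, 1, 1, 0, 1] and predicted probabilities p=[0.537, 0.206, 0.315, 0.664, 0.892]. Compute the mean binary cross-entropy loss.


L[0] = -ln(1-0.537) = -ln(0.463) = 0.77
L[1] = -ln(0.206) = 1.5799
L[2] = -ln(0.315) = 1.1552
L[3] = -ln(1-0.664) = -ln(0.336) = 1.0906
L[4] = -ln(0.892) = 0.1143
mean = (0.77 + 1.5799 + 1.1552 + 1.0906 + 0.1143)/5 = 0.942

0.942


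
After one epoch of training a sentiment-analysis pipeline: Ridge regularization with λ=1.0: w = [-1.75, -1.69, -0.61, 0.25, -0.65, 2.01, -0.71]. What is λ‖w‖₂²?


‖w‖₂² = (-1.75)² + (-1.69)² + (-0.61)² + (0.25)² + (-0.65)² + (2.01)² + (-0.71)²
     = 3.0625 + 2.8561 + 0.3721 + 0.0625 + 0.4225 + 4.0401 + 0.5041
     = 11.3199
λ·‖w‖₂² = 1.0·11.3199 = 11.3199

11.3199


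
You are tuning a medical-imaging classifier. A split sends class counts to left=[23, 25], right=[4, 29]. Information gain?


Parent = [27, 54], H_parent = 0.9183
H_left = 0.9987 (n=48), H_right = 0.5328 (n=33)
H_children = (48/81)·0.9987 + (33/81)·0.5328 = 0.8089
IG = 0.9183 - 0.8089 = 0.1094

0.1094


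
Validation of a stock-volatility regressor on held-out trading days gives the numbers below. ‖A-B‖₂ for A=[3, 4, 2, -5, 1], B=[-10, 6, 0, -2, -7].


d = √((3+ 10)² + (4-6)² + (2-0)² + (-5+ 2)² + (1+ 7)²)
  = √(169 + 4 + 4 + 9 + 64)
  = √250 = 15.8114

15.8114


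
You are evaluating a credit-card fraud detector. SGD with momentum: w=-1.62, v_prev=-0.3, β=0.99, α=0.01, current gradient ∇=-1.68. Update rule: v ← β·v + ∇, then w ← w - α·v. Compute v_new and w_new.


v_new = 0.99·-0.3 - 1.68 = -0.297 - 1.68 = -1.977
w_new = -1.62 - 0.01·-1.977 = -1.62 + 0.01977 = -1.60023

v_new=-1.977, w_new=-1.60023


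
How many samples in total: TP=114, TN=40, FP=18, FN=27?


Total = TP + TN + FP + FN
= 114 + 40 + 18 + 27
= 199
(Predicted positive: 132, predicted negative: 67)

199


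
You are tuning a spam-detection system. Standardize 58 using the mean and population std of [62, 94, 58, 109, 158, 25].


μ = 84.3333, σ = 42.5075
z = (58 - 84.3333)/42.5075 = -0.6195

-0.6195


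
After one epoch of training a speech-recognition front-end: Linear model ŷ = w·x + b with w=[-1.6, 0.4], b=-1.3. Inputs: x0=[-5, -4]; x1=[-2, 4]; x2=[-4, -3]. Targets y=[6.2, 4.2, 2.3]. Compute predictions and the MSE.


ŷ0 = (-1.6)·(-5) + (0.4)·(-4) - 1.3 = 5.1
ŷ1 = (-1.6)·(-2) + (0.4)·(4) - 1.3 = 3.5
ŷ2 = (-1.6)·(-4) + (0.4)·(-3) - 1.3 = 3.9
errors² = [1.21, 0.49, 2.56]
MSE = 4.2600/3 = 1.42

1.42


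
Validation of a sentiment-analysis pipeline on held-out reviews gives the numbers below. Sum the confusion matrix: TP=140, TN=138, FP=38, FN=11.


Total = TP + TN + FP + FN
= 140 + 138 + 38 + 11
= 327
(Predicted positive: 178, predicted negative: 149)

327


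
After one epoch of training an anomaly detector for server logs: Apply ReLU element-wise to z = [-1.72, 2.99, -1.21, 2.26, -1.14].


ReLU(-1.72) = max(0, -1.72) = 0.0
ReLU(2.99) = max(0, 2.99) = 2.99
ReLU(-1.21) = max(0, -1.21) = 0.0
ReLU(2.26) = max(0, 2.26) = 2.26
ReLU(-1.14) = max(0, -1.14) = 0.0
result = [0.0, 2.99, 0.0, 2.26, 0.0]

[0.0, 2.99, 0.0, 2.26, 0.0]


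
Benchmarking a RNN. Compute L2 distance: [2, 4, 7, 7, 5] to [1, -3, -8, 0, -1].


d = √((2-1)² + (4+ 3)² + (7+ 8)² + (7-0)² + (5+ 1)²)
  = √(1 + 49 + 225 + 49 + 36)
  = √360 = 18.9737

18.9737


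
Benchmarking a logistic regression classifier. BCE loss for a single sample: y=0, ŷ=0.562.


BCE = -[y·ln(p) + (1-y)·ln(1-p)]
= -0 - 1·ln(1-0.562)
= -ln(0.438) = 0.8255

0.8255


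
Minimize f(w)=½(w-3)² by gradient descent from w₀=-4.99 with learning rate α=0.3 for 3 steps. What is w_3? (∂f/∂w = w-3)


step 1: grad = -4.99-3 = -7.99; w = -4.99 - 0.3·(-7.99) = -2.593
step 2: grad = -2.593-3 = -5.593; w = -2.593 - 0.3·(-5.593) = -0.9151
step 3: grad = -0.9151-3 = -3.9151; w = -0.9151 - 0.3·(-3.9151) = 0.25943

0.25943


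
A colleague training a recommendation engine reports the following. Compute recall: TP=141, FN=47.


Recall = TP/(TP+FN)
= 141/(141+47)
= 141/188 = 75.0%

75.0%


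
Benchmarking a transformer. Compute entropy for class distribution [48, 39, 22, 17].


Probabilities: [48/126, 39/126, 22/126, 17/126] ≈ [0.381, 0.3095, 0.1746, 0.1349]
H = -((48/126)·log₂(48/126) + (39/126)·log₂(39/126) + (22/126)·log₂(22/126) + (17/126)·log₂(17/126))
  = 1.8836 bits

1.8836 bits


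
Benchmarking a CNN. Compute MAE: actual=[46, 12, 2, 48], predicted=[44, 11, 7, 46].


Absolute errors: |46-44|=2, |12-11|=1, |2-7|=5, |48-46|=2
Sum = 10
MAE = 10/4 = 5/2

5/2


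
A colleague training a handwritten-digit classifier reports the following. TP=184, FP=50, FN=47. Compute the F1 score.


Precision = 184/234 = 0.7863
Recall = 184/231 = 0.7965
F1 = 2·P·R/(P+R) = 2·TP/(2·TP+FP+FN) = 368/(368+50+47) = 368/465 = 0.7914

0.7914


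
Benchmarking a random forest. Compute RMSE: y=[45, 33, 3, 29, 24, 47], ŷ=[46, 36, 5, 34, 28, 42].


MSE = 80/6 = 13.3333
RMSE = √(80/6) = 3.6515

3.6515


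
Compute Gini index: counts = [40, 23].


Probabilities: [40/63, 23/63] ≈ [0.6349, 0.3651]
Σpᵢ² = (1600 + 529)/63² = 2129/3969
Gini = 1 - Σpᵢ² = 1 - 2129/3969 = 0.4636

0.4636


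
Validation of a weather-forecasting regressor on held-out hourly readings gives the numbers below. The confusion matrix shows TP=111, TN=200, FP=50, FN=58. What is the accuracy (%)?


Accuracy = (TP+TN)/(TP+TN+FP+FN)
= (111+200)/(419)
= 311/419 = 74.22%

74.22%


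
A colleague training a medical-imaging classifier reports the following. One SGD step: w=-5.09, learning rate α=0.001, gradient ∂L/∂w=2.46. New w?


w_new = w - α·∇
= -5.09 - 0.001·2.46
= -5.09 - 0.00246
= -5.09246

-5.09246


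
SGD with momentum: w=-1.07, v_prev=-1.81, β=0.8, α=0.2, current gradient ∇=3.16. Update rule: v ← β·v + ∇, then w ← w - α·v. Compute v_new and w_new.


v_new = 0.8·-1.81 + 3.16 = -1.448 + 3.16 = 1.712
w_new = -1.07 - 0.2·1.712 = -1.07 - 0.3424 = -1.4124

v_new=1.712, w_new=-1.4124


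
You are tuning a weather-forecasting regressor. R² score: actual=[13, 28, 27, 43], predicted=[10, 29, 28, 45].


ȳ = 27.75
SS_res = Σ(y-ŷ)² = 15
SS_tot = Σ(y-ȳ)² = 450.75
R² = 1 - SS_res/SS_tot = 1 - 0.0333 = 0.9667

0.9667


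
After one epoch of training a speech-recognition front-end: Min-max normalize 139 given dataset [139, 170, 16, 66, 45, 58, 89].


min=16, max=170
(139-16)/(170-16) = 123/154 = 0.7987

0.7987


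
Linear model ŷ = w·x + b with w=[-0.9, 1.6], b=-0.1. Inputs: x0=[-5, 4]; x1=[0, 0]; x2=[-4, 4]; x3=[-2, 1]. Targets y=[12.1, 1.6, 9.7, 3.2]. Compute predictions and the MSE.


ŷ0 = (-0.9)·(-5) + (1.6)·(4) - 0.1 = 10.8
ŷ1 = (-0.9)·(0) + (1.6)·(0) - 0.1 = -0.1
ŷ2 = (-0.9)·(-4) + (1.6)·(4) - 0.1 = 9.9
ŷ3 = (-0.9)·(-2) + (1.6)·(1) - 0.1 = 3.3
errors² = [1.69, 2.89, 0.04, 0.01]
MSE = 4.6300/4 = 1.1575

1.1575


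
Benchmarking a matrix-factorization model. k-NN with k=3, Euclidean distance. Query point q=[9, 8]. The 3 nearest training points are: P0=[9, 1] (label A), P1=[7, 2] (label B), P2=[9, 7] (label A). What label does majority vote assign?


d(q,P0) = 7.0  (label A)
d(q,P1) = 6.3246  (label B)
d(q,P2) = 1.0  (label A)
Votes: A=2, B=1
Majority → A

A
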